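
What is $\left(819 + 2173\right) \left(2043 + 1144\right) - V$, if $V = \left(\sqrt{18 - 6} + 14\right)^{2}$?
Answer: $9535296 - 56 \sqrt{3} \approx 9.5352 \cdot 10^{6}$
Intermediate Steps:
$V = \left(14 + 2 \sqrt{3}\right)^{2}$ ($V = \left(\sqrt{12} + 14\right)^{2} = \left(2 \sqrt{3} + 14\right)^{2} = \left(14 + 2 \sqrt{3}\right)^{2} \approx 304.99$)
$\left(819 + 2173\right) \left(2043 + 1144\right) - V = \left(819 + 2173\right) \left(2043 + 1144\right) - \left(208 + 56 \sqrt{3}\right) = 2992 \cdot 3187 - \left(208 + 56 \sqrt{3}\right) = 9535504 - \left(208 + 56 \sqrt{3}\right) = 9535296 - 56 \sqrt{3}$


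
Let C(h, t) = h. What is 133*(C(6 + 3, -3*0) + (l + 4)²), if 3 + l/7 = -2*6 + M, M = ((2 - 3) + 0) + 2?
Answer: 1176385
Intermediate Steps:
M = 1 (M = (-1 + 0) + 2 = -1 + 2 = 1)
l = -98 (l = -21 + 7*(-2*6 + 1) = -21 + 7*(-12 + 1) = -21 + 7*(-11) = -21 - 77 = -98)
133*(C(6 + 3, -3*0) + (l + 4)²) = 133*((6 + 3) + (-98 + 4)²) = 133*(9 + (-94)²) = 133*(9 + 8836) = 133*8845 = 1176385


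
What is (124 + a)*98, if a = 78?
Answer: 19796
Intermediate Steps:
(124 + a)*98 = (124 + 78)*98 = 202*98 = 19796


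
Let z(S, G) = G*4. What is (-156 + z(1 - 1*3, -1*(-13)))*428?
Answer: -44512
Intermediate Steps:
z(S, G) = 4*G
(-156 + z(1 - 1*3, -1*(-13)))*428 = (-156 + 4*(-1*(-13)))*428 = (-156 + 4*13)*428 = (-156 + 52)*428 = -104*428 = -44512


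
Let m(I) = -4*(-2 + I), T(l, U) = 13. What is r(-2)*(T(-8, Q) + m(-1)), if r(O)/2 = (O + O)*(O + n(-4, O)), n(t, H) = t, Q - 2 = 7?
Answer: 1200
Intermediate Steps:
Q = 9 (Q = 2 + 7 = 9)
r(O) = 4*O*(-4 + O) (r(O) = 2*((O + O)*(O - 4)) = 2*((2*O)*(-4 + O)) = 2*(2*O*(-4 + O)) = 4*O*(-4 + O))
m(I) = 8 - 4*I
r(-2)*(T(-8, Q) + m(-1)) = (4*(-2)*(-4 - 2))*(13 + (8 - 4*(-1))) = (4*(-2)*(-6))*(13 + (8 + 4)) = 48*(13 + 12) = 48*25 = 1200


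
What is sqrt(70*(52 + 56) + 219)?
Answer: sqrt(7779) ≈ 88.199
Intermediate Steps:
sqrt(70*(52 + 56) + 219) = sqrt(70*108 + 219) = sqrt(7560 + 219) = sqrt(7779)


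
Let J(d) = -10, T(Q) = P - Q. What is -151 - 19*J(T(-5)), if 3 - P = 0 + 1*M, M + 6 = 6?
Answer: 39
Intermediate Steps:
M = 0 (M = -6 + 6 = 0)
P = 3 (P = 3 - (0 + 1*0) = 3 - (0 + 0) = 3 - 1*0 = 3 + 0 = 3)
T(Q) = 3 - Q
-151 - 19*J(T(-5)) = -151 - 19*(-10) = -151 + 190 = 39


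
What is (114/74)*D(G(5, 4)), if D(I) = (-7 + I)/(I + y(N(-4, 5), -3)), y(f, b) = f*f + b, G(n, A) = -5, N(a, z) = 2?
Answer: 171/37 ≈ 4.6216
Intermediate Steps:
y(f, b) = b + f**2 (y(f, b) = f**2 + b = b + f**2)
D(I) = (-7 + I)/(1 + I) (D(I) = (-7 + I)/(I + (-3 + 2**2)) = (-7 + I)/(I + (-3 + 4)) = (-7 + I)/(I + 1) = (-7 + I)/(1 + I))
(114/74)*D(G(5, 4)) = (114/74)*((-7 - 5)/(1 - 5)) = ((1/74)*114)*(-12/(-4)) = 57*(-1/4*(-12))/37 = (57/37)*3 = 171/37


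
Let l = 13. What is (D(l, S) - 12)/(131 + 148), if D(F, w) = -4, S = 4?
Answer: -16/279 ≈ -0.057348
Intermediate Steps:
(D(l, S) - 12)/(131 + 148) = (-4 - 12)/(131 + 148) = -16/279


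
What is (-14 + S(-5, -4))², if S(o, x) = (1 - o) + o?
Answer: 169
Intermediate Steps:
S(o, x) = 1
(-14 + S(-5, -4))² = (-14 + 1)² = (-13)² = 169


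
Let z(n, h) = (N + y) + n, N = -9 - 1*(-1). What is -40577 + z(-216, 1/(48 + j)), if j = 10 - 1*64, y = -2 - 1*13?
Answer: -40816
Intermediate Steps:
y = -15 (y = -2 - 13 = -15)
j = -54 (j = 10 - 64 = -54)
N = -8 (N = -9 + 1 = -8)
z(n, h) = -23 + n (z(n, h) = (-8 - 15) + n = -23 + n)
-40577 + z(-216, 1/(48 + j)) = -40577 + (-23 - 216) = -40577 - 239 = -40816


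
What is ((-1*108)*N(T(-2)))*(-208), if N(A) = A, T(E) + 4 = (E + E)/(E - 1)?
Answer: -59904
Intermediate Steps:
T(E) = -4 + 2*E/(-1 + E) (T(E) = -4 + (E + E)/(E - 1) = -4 + (2*E)/(-1 + E) = -4 + 2*E/(-1 + E))
((-1*108)*N(T(-2)))*(-208) = ((-1*108)*(2*(2 - 1*(-2))/(-1 - 2)))*(-208) = -216*(2 + 2)/(-3)*(-208) = -216*(-1)*4/3*(-208) = -108*(-8/3)*(-208) = 288*(-208) = -59904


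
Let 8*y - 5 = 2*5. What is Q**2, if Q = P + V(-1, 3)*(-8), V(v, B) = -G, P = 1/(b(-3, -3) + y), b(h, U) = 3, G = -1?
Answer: 92416/1521 ≈ 60.760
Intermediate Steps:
y = 15/8 (y = 5/8 + (2*5)/8 = 5/8 + (1/8)*10 = 5/8 + 5/4 = 15/8 ≈ 1.8750)
P = 8/39 (P = 1/(3 + 15/8) = 1/(39/8) = 8/39 ≈ 0.20513)
V(v, B) = 1 (V(v, B) = -1*(-1) = 1)
Q = -304/39 (Q = 8/39 + 1*(-8) = 8/39 - 8 = -304/39 ≈ -7.7949)
Q**2 = (-304/39)**2 = 92416/1521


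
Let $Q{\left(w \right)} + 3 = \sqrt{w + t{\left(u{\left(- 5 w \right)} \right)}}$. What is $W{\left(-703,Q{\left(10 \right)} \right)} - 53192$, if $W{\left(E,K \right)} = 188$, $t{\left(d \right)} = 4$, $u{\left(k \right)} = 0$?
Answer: $-53004$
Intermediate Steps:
$Q{\left(w \right)} = -3 + \sqrt{4 + w}$ ($Q{\left(w \right)} = -3 + \sqrt{w + 4} = -3 + \sqrt{4 + w}$)
$W{\left(-703,Q{\left(10 \right)} \right)} - 53192 = 188 - 53192 = -53004$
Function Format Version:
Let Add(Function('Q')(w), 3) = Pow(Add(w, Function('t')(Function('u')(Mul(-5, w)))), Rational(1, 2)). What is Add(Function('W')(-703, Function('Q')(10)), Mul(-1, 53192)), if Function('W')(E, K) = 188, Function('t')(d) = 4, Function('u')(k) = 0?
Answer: -53004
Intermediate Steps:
Function('Q')(w) = Add(-3, Pow(Add(4, w), Rational(1, 2))) (Function('Q')(w) = Add(-3, Pow(Add(w, 4), Rational(1, 2))) = Add(-3, Pow(Add(4, w), Rational(1, 2))))
Add(Function('W')(-703, Function('Q')(10)), Mul(-1, 53192)) = Add(188, Mul(-1, 53192)) = Add(188, -53192) = -53004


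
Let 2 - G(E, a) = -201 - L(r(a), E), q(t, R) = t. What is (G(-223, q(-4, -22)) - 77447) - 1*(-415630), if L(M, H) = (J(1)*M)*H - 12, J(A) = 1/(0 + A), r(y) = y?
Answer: 339266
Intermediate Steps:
J(A) = 1/A
L(M, H) = -12 + H*M (L(M, H) = (M/1)*H - 12 = (1*M)*H - 12 = M*H - 12 = H*M - 12 = -12 + H*M)
G(E, a) = 191 + E*a (G(E, a) = 2 - (-201 - (-12 + E*a)) = 2 - (-201 + (12 - E*a)) = 2 - (-189 - E*a) = 2 + (189 + E*a) = 191 + E*a)
(G(-223, q(-4, -22)) - 77447) - 1*(-415630) = ((191 - 223*(-4)) - 77447) - 1*(-415630) = ((191 + 892) - 77447) + 415630 = (1083 - 77447) + 415630 = -76364 + 415630 = 339266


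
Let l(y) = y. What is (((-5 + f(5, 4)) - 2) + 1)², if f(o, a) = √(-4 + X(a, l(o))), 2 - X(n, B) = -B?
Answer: (6 - √3)² ≈ 18.215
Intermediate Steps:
X(n, B) = 2 + B (X(n, B) = 2 - (-1)*B = 2 + B)
f(o, a) = √(-2 + o) (f(o, a) = √(-4 + (2 + o)) = √(-2 + o))
(((-5 + f(5, 4)) - 2) + 1)² = (((-5 + √(-2 + 5)) - 2) + 1)² = (((-5 + √3) - 2) + 1)² = ((-7 + √3) + 1)² = (-6 + √3)²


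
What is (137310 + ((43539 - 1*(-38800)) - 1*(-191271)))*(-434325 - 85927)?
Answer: -213781951840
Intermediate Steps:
(137310 + ((43539 - 1*(-38800)) - 1*(-191271)))*(-434325 - 85927) = (137310 + ((43539 + 38800) + 191271))*(-520252) = (137310 + (82339 + 191271))*(-520252) = (137310 + 273610)*(-520252) = 410920*(-520252) = -213781951840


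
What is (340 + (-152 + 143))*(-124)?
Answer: -41044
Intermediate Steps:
(340 + (-152 + 143))*(-124) = (340 - 9)*(-124) = 331*(-124) = -41044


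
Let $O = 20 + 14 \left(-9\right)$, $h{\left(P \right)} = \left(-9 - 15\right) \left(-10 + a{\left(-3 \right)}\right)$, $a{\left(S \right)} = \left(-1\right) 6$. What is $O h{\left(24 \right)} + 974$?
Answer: $-39730$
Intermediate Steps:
$a{\left(S \right)} = -6$
$h{\left(P \right)} = 384$ ($h{\left(P \right)} = \left(-9 - 15\right) \left(-10 - 6\right) = \left(-24\right) \left(-16\right) = 384$)
$O = -106$ ($O = 20 - 126 = -106$)
$O h{\left(24 \right)} + 974 = \left(-106\right) 384 + 974 = -40704 + 974 = -39730$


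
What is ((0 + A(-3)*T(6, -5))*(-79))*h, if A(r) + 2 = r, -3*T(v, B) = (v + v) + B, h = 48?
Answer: -44240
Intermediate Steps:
T(v, B) = -2*v/3 - B/3 (T(v, B) = -((v + v) + B)/3 = -(2*v + B)/3 = -(B + 2*v)/3 = -2*v/3 - B/3)
A(r) = -2 + r
((0 + A(-3)*T(6, -5))*(-79))*h = ((0 + (-2 - 3)*(-2/3*6 - 1/3*(-5)))*(-79))*48 = ((0 - 5*(-4 + 5/3))*(-79))*48 = ((0 - 5*(-7/3))*(-79))*48 = ((0 + 35/3)*(-79))*48 = ((35/3)*(-79))*48 = -2765/3*48 = -44240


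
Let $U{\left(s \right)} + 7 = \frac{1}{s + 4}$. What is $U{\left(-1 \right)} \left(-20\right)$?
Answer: $\frac{400}{3} \approx 133.33$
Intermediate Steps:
$U{\left(s \right)} = -7 + \frac{1}{4 + s}$ ($U{\left(s \right)} = -7 + \frac{1}{s + 4} = -7 + \frac{1}{4 + s}$)
$U{\left(-1 \right)} \left(-20\right) = \frac{-27 - -7}{4 - 1} \left(-20\right) = \frac{-27 + 7}{3} \left(-20\right) = \frac{1}{3} \left(-20\right) \left(-20\right) = \left(- \frac{20}{3}\right) \left(-20\right) = \frac{400}{3}$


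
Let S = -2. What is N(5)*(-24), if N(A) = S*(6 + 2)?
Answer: 384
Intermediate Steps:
N(A) = -16 (N(A) = -2*(6 + 2) = -2*8 = -16)
N(5)*(-24) = -16*(-24) = 384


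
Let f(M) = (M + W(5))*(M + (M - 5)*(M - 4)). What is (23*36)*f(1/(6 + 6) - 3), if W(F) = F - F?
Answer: -6009325/48 ≈ -1.2519e+5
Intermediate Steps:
W(F) = 0
f(M) = M*(M + (-5 + M)*(-4 + M)) (f(M) = (M + 0)*(M + (M - 5)*(M - 4)) = M*(M + (-5 + M)*(-4 + M)))
(23*36)*f(1/(6 + 6) - 3) = (23*36)*((1/(6 + 6) - 3)*(20 + (1/(6 + 6) - 3)**2 - 8*(1/(6 + 6) - 3))) = 828*((1/12 - 3)*(20 + (1/12 - 3)**2 - 8*(1/12 - 3))) = 828*(-35*(20 + (-35/12)**2 - 8*(-35/12))/12) = 828*(-35*(20 + 1225/144 + 70/3)/12) = 828*(-35/12*7465/144) = 828*(-261275/1728) = -6009325/48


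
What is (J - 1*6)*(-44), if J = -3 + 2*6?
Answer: -132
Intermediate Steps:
J = 9 (J = -3 + 12 = 9)
(J - 1*6)*(-44) = (9 - 1*6)*(-44) = (9 - 6)*(-44) = 3*(-44) = -132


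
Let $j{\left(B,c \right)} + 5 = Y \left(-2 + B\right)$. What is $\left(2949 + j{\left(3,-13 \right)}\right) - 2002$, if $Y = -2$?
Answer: $940$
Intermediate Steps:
$j{\left(B,c \right)} = -1 - 2 B$ ($j{\left(B,c \right)} = -5 - 2 \left(-2 + B\right) = -5 - \left(-4 + 2 B\right) = -1 - 2 B$)
$\left(2949 + j{\left(3,-13 \right)}\right) - 2002 = \left(2949 - 7\right) - 2002 = 2942 - 2002 = 940$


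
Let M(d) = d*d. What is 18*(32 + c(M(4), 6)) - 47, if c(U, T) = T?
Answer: 637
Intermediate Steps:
M(d) = d²
18*(32 + c(M(4), 6)) - 47 = 18*(32 + 6) - 47 = 18*38 - 47 = 684 - 47 = 637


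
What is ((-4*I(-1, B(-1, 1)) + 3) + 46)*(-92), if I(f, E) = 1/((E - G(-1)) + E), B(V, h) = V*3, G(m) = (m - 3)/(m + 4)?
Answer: -32108/7 ≈ -4586.9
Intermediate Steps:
G(m) = (-3 + m)/(4 + m)
B(V, h) = 3*V
I(f, E) = 1/(4/3 + 2*E) (I(f, E) = 1/((E - (-3 - 1)/(4 - 1)) + E) = 1/((E - (-4)/3) + E) = 1/((E - 1*(-4/3)) + E) = 1/((E + 4/3) + E) = 1/((4/3 + E) + E) = 1/(4/3 + 2*E))
((-4*I(-1, B(-1, 1)) + 3) + 46)*(-92) = ((-6/(2 + 3*(3*(-1))) + 3) + 46)*(-92) = ((-6/(2 + 3*(-3)) + 3) + 46)*(-92) = ((-6/(2 - 9) + 3) + 46)*(-92) = ((-6/(-7) + 3) + 46)*(-92) = ((-6*(-1)/7 + 3) + 46)*(-92) = ((-4*(-3/14) + 3) + 46)*(-92) = ((6/7 + 3) + 46)*(-92) = (27/7 + 46)*(-92) = (349/7)*(-92) = -32108/7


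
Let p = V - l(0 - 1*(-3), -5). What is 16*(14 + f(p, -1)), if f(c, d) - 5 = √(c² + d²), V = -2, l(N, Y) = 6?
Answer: 304 + 16*√65 ≈ 433.00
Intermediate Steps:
p = -8 (p = -2 - 1*6 = -2 - 6 = -8)
f(c, d) = 5 + √(c² + d²)
16*(14 + f(p, -1)) = 16*(14 + (5 + √((-8)² + (-1)²))) = 16*(14 + (5 + √(64 + 1))) = 16*(14 + (5 + √65)) = 16*(19 + √65) = 304 + 16*√65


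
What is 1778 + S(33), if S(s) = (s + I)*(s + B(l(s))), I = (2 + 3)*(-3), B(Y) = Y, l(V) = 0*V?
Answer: 2372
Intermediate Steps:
l(V) = 0
I = -15 (I = 5*(-3) = -15)
S(s) = s*(-15 + s) (S(s) = (s - 15)*(s + 0) = (-15 + s)*s = s*(-15 + s))
1778 + S(33) = 1778 + 33*(-15 + 33) = 1778 + 33*18 = 1778 + 594 = 2372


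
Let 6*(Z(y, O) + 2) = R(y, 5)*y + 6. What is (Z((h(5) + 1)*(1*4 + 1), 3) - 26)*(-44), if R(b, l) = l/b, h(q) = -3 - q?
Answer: 3454/3 ≈ 1151.3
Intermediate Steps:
Z(y, O) = -⅙ (Z(y, O) = -2 + ((5/y)*y + 6)/6 = -2 + (5 + 6)/6 = -2 + (⅙)*11 = -2 + 11/6 = -⅙)
(Z((h(5) + 1)*(1*4 + 1), 3) - 26)*(-44) = (-⅙ - 26)*(-44) = -157/6*(-44) = 3454/3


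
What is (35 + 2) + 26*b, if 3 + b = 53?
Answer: 1337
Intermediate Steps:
b = 50 (b = -3 + 53 = 50)
(35 + 2) + 26*b = (35 + 2) + 26*50 = 37 + 1300 = 1337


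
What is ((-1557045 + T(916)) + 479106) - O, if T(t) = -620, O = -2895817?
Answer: 1817258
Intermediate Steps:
((-1557045 + T(916)) + 479106) - O = ((-1557045 - 620) + 479106) - 1*(-2895817) = (-1557665 + 479106) + 2895817 = -1078559 + 2895817 = 1817258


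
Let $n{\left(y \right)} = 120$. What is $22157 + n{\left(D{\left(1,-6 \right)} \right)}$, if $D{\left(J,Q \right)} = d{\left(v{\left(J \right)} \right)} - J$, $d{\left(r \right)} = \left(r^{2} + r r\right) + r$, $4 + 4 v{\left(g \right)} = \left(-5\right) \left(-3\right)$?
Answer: $22277$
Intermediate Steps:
$v{\left(g \right)} = \frac{11}{4}$ ($v{\left(g \right)} = -1 + \frac{\left(-5\right) \left(-3\right)}{4} = -1 + \frac{1}{4} \cdot 15 = -1 + \frac{15}{4} = \frac{11}{4}$)
$d{\left(r \right)} = r + 2 r^{2}$ ($d{\left(r \right)} = \left(r^{2} + r^{2}\right) + r = 2 r^{2} + r = r + 2 r^{2}$)
$D{\left(J,Q \right)} = \frac{143}{8} - J$ ($D{\left(J,Q \right)} = \frac{11 \left(1 + 2 \cdot \frac{11}{4}\right)}{4} - J = \frac{11 \left(1 + \frac{11}{2}\right)}{4} - J = \frac{11}{4} \cdot \frac{13}{2} - J = \frac{143}{8} - J$)
$22157 + n{\left(D{\left(1,-6 \right)} \right)} = 22157 + 120 = 22277$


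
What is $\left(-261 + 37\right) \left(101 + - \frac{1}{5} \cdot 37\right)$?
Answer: $- \frac{104832}{5} \approx -20966.0$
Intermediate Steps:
$\left(-261 + 37\right) \left(101 + - \frac{1}{5} \cdot 37\right) = - 224 \left(101 + \left(-1\right) \frac{1}{5} \cdot 37\right) = - 224 \left(101 - \frac{37}{5}\right) = \left(-224\right) \frac{468}{5} = - \frac{104832}{5}$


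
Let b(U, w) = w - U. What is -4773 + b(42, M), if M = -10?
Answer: -4825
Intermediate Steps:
-4773 + b(42, M) = -4773 + (-10 - 1*42) = -4773 + (-10 - 42) = -4773 - 52 = -4825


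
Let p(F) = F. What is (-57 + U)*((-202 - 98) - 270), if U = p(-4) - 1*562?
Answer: 355110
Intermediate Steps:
U = -566 (U = -4 - 1*562 = -4 - 562 = -566)
(-57 + U)*((-202 - 98) - 270) = (-57 - 566)*((-202 - 98) - 270) = -623*(-300 - 270) = -623*(-570) = 355110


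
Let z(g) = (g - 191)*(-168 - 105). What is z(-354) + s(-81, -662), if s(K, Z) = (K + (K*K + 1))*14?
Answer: 239519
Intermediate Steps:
s(K, Z) = 14 + 14*K + 14*K**2 (s(K, Z) = (K + (K**2 + 1))*14 = (K + (1 + K**2))*14 = (1 + K + K**2)*14 = 14 + 14*K + 14*K**2)
z(g) = 52143 - 273*g (z(g) = (-191 + g)*(-273) = 52143 - 273*g)
z(-354) + s(-81, -662) = (52143 - 273*(-354)) + (14 + 14*(-81) + 14*(-81)**2) = (52143 + 96642) + (14 - 1134 + 14*6561) = 148785 + (14 - 1134 + 91854) = 148785 + 90734 = 239519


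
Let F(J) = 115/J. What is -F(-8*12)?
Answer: 115/96 ≈ 1.1979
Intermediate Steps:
-F(-8*12) = -115/((-8*12)) = -115/(-96) = -115*(-1)/96 = -1*(-115/96) = 115/96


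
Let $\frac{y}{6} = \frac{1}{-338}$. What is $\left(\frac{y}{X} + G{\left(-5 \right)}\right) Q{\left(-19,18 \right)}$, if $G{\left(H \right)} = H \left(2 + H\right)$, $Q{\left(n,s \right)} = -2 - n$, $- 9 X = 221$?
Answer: $\frac{560262}{2197} \approx 255.01$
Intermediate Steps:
$X = - \frac{221}{9}$ ($X = \left(- \frac{1}{9}\right) 221 = - \frac{221}{9} \approx -24.556$)
$y = - \frac{3}{169}$ ($y = \frac{6}{-338} = 6 \left(- \frac{1}{338}\right) = - \frac{3}{169} \approx -0.017751$)
$\left(\frac{y}{X} + G{\left(-5 \right)}\right) Q{\left(-19,18 \right)} = \left(- \frac{3}{169 \left(- \frac{221}{9}\right)} - 5 \left(2 - 5\right)\right) \left(-2 - -19\right) = \left(\left(- \frac{3}{169}\right) \left(- \frac{9}{221}\right) - -15\right) \left(-2 + 19\right) = \left(\frac{27}{37349} + 15\right) 17 = \frac{560262}{37349} \cdot 17 = \frac{560262}{2197}$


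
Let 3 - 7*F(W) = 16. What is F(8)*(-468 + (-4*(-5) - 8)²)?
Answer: 4212/7 ≈ 601.71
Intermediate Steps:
F(W) = -13/7 (F(W) = 3/7 - ⅐*16 = 3/7 - 16/7 = -13/7)
F(8)*(-468 + (-4*(-5) - 8)²) = -13*(-468 + (-4*(-5) - 8)²)/7 = -13*(-468 + (20 - 8)²)/7 = -13*(-468 + 12²)/7 = -13*(-468 + 144)/7 = -13/7*(-324) = 4212/7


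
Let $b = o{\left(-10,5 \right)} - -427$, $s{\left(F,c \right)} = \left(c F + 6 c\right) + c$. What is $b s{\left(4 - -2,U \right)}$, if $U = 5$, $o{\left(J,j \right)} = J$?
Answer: $27105$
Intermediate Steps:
$s{\left(F,c \right)} = 7 c + F c$ ($s{\left(F,c \right)} = \left(F c + 6 c\right) + c = \left(6 c + F c\right) + c = 7 c + F c$)
$b = 417$ ($b = -10 - -427 = -10 + 427 = 417$)
$b s{\left(4 - -2,U \right)} = 417 \cdot 5 \left(7 + \left(4 - -2\right)\right) = 417 \cdot 5 \left(7 + \left(4 + 2\right)\right) = 417 \cdot 5 \left(7 + 6\right) = 417 \cdot 5 \cdot 13 = 417 \cdot 65 = 27105$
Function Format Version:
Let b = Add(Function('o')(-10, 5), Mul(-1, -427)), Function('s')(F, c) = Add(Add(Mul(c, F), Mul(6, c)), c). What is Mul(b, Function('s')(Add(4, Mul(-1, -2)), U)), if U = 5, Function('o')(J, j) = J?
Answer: 27105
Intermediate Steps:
Function('s')(F, c) = Add(Mul(7, c), Mul(F, c)) (Function('s')(F, c) = Add(Add(Mul(F, c), Mul(6, c)), c) = Add(Add(Mul(6, c), Mul(F, c)), c) = Add(Mul(7, c), Mul(F, c)))
b = 417 (b = Add(-10, Mul(-1, -427)) = Add(-10, 427) = 417)
Mul(b, Function('s')(Add(4, Mul(-1, -2)), U)) = Mul(417, Mul(5, Add(7, Add(4, Mul(-1, -2))))) = Mul(417, Mul(5, Add(7, Add(4, 2)))) = Mul(417, Mul(5, Add(7, 6))) = Mul(417, Mul(5, 13)) = Mul(417, 65) = 27105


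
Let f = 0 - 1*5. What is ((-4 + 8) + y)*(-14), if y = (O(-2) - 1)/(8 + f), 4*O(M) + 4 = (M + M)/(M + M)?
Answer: -287/6 ≈ -47.833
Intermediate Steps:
O(M) = -¾ (O(M) = -1 + ((M + M)/(M + M))/4 = -1 + ((2*M)/((2*M)))/4 = -1 + ((2*M)*(1/(2*M)))/4 = -1 + (¼)*1 = -1 + ¼ = -¾)
f = -5 (f = 0 - 5 = -5)
y = -7/12 (y = (-¾ - 1)/(8 - 5) = -7/4/3 = -7/4*⅓ = -7/12 ≈ -0.58333)
((-4 + 8) + y)*(-14) = ((-4 + 8) - 7/12)*(-14) = (4 - 7/12)*(-14) = (41/12)*(-14) = -287/6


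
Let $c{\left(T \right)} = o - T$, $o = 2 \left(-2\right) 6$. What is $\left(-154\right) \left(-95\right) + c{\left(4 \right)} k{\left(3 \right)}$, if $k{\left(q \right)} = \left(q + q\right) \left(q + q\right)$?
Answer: $13622$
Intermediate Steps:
$o = -24$ ($o = \left(-4\right) 6 = -24$)
$c{\left(T \right)} = -24 - T$
$k{\left(q \right)} = 4 q^{2}$ ($k{\left(q \right)} = 2 q 2 q = 4 q^{2}$)
$\left(-154\right) \left(-95\right) + c{\left(4 \right)} k{\left(3 \right)} = \left(-154\right) \left(-95\right) + \left(-24 - 4\right) 4 \cdot 3^{2} = 14630 + \left(-24 - 4\right) 4 \cdot 9 = 14630 - 1008 = 13622$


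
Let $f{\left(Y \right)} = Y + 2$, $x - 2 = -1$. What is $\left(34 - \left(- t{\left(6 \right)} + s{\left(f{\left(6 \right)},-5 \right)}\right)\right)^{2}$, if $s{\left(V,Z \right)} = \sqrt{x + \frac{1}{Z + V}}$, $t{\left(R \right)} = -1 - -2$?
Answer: $\frac{3679}{3} - \frac{140 \sqrt{3}}{3} \approx 1145.5$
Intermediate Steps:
$x = 1$ ($x = 2 - 1 = 1$)
$t{\left(R \right)} = 1$ ($t{\left(R \right)} = -1 + 2 = 1$)
$f{\left(Y \right)} = 2 + Y$
$s{\left(V,Z \right)} = \sqrt{1 + \frac{1}{V + Z}}$ ($s{\left(V,Z \right)} = \sqrt{1 + \frac{1}{Z + V}} = \sqrt{1 + \frac{1}{V + Z}}$)
$\left(34 - \left(- t{\left(6 \right)} + s{\left(f{\left(6 \right)},-5 \right)}\right)\right)^{2} = \left(34 + \left(1 - \sqrt{\frac{1 + \left(2 + 6\right) - 5}{\left(2 + 6\right) - 5}}\right)\right)^{2} = \left(34 + \left(1 - \sqrt{\frac{1 + 8 - 5}{8 - 5}}\right)\right)^{2} = \left(34 + \left(1 - \sqrt{\frac{1}{3} \cdot 4}\right)\right)^{2} = \left(34 + \left(1 - \sqrt{\frac{4}{3}}\right)\right)^{2} = \left(34 + \left(1 - \frac{2 \sqrt{3}}{3}\right)\right)^{2} = \left(35 - \frac{2 \sqrt{3}}{3}\right)^{2}$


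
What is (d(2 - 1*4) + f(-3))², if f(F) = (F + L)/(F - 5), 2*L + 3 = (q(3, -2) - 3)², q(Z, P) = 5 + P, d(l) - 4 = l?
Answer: 1681/256 ≈ 6.5664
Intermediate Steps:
d(l) = 4 + l
L = -3/2 (L = -3/2 + ((5 - 2) - 3)²/2 = -3/2 + (3 - 3)²/2 = -3/2 + (½)*0² = -3/2 + (½)*0 = -3/2 + 0 = -3/2 ≈ -1.5000)
f(F) = (-3/2 + F)/(-5 + F) (f(F) = (F - 3/2)/(F - 5) = (-3/2 + F)/(-5 + F))
(d(2 - 1*4) + f(-3))² = ((4 + (2 - 1*4)) + (-3/2 - 3)/(-5 - 3))² = ((4 + (2 - 4)) - 9/2/(-8))² = ((4 - 2) - ⅛*(-9/2))² = (2 + 9/16)² = (41/16)² = 1681/256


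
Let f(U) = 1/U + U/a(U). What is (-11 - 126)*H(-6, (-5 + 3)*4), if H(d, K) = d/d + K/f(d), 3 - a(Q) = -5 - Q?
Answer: -9179/19 ≈ -483.11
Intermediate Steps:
a(Q) = 8 + Q (a(Q) = 3 - (-5 - Q) = 3 + (5 + Q) = 8 + Q)
f(U) = 1/U + U/(8 + U)
H(d, K) = 1 + K*d*(8 + d)/(8 + d + d²) (H(d, K) = d/d + K/(((8 + d + d²)/(d*(8 + d)))) = 1 + K*(d*(8 + d)/(8 + d + d²)) = 1 + K*d*(8 + d)/(8 + d + d²))
(-11 - 126)*H(-6, (-5 + 3)*4) = (-11 - 126)*(1 + ((-5 + 3)*4)/(1/(-6) - 6/(8 - 6))) = -137*(1 + (-2*4)/(-⅙ - 6/2)) = -137*(1 - 8/(-⅙ - 6*½)) = -137*(1 - 8/(-⅙ - 3)) = -137*(1 - 8/(-19/6)) = -137*(1 - 8*(-6/19)) = -137*(1 + 48/19) = -137*67/19 = -9179/19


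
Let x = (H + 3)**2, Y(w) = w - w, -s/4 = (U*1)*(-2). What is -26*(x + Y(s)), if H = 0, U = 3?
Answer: -234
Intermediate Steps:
s = 24 (s = -4*3*1*(-2) = -12*(-2) = -4*(-6) = 24)
Y(w) = 0
x = 9 (x = (0 + 3)**2 = 3**2 = 9)
-26*(x + Y(s)) = -26*(9 + 0) = -26*9 = -234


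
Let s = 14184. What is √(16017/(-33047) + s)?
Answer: √15489876786657/33047 ≈ 119.09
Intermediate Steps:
√(16017/(-33047) + s) = √(16017/(-33047) + 14184) = √(16017*(-1/33047) + 14184) = √(-16017/33047 + 14184) = √(468722631/33047) = √15489876786657/33047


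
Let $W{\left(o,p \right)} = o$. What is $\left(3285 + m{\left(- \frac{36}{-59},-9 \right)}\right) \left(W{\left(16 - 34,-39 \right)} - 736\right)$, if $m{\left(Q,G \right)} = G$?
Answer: $-2470104$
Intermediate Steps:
$\left(3285 + m{\left(- \frac{36}{-59},-9 \right)}\right) \left(W{\left(16 - 34,-39 \right)} - 736\right) = \left(3285 - 9\right) \left(\left(16 - 34\right) - 736\right) = 3276 \left(\left(16 - 34\right) - 736\right) = 3276 \left(-18 - 736\right) = 3276 \left(-754\right) = -2470104$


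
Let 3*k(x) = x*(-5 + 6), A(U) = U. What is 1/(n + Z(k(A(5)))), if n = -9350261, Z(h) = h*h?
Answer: -9/84152324 ≈ -1.0695e-7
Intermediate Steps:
k(x) = x/3 (k(x) = (x*(-5 + 6))/3 = (x*1)/3 = x/3)
Z(h) = h²
1/(n + Z(k(A(5)))) = 1/(-9350261 + ((⅓)*5)²) = 1/(-9350261 + (5/3)²) = 1/(-9350261 + 25/9) = 1/(-84152324/9) = -9/84152324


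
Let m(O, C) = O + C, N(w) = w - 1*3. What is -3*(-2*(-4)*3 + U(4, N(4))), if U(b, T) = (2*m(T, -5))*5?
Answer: 48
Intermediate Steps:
N(w) = -3 + w (N(w) = w - 3 = -3 + w)
m(O, C) = C + O
U(b, T) = -50 + 10*T (U(b, T) = (2*(-5 + T))*5 = (-10 + 2*T)*5 = -50 + 10*T)
-3*(-2*(-4)*3 + U(4, N(4))) = -3*(-2*(-4)*3 + (-50 + 10*(-3 + 4))) = -3*(8*3 + (-50 + 10*1)) = -3*(24 + (-50 + 10)) = -3*(24 - 40) = -3*(-16) = 48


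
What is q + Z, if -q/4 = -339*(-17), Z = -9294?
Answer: -32346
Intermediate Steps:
q = -23052 (q = -(-1356)*(-17) = -4*5763 = -23052)
q + Z = -23052 - 9294 = -32346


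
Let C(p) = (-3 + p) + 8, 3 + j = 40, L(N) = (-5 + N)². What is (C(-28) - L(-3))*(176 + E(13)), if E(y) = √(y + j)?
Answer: -15312 - 435*√2 ≈ -15927.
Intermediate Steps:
j = 37 (j = -3 + 40 = 37)
E(y) = √(37 + y) (E(y) = √(y + 37) = √(37 + y))
C(p) = 5 + p
(C(-28) - L(-3))*(176 + E(13)) = ((5 - 28) - (-5 - 3)²)*(176 + √(37 + 13)) = (-23 - 1*(-8)²)*(176 + √50) = (-23 - 1*64)*(176 + 5*√2) = (-23 - 64)*(176 + 5*√2) = -87*(176 + 5*√2) = -15312 - 435*√2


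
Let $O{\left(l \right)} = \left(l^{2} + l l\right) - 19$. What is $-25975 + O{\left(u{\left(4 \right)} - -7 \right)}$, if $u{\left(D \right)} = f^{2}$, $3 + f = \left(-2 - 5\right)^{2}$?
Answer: $8988264$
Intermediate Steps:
$f = 46$ ($f = -3 + \left(-2 - 5\right)^{2} = -3 + \left(-7\right)^{2} = -3 + 49 = 46$)
$u{\left(D \right)} = 2116$ ($u{\left(D \right)} = 46^{2} = 2116$)
$O{\left(l \right)} = -19 + 2 l^{2}$ ($O{\left(l \right)} = \left(l^{2} + l^{2}\right) - 19 = 2 l^{2} - 19 = -19 + 2 l^{2}$)
$-25975 + O{\left(u{\left(4 \right)} - -7 \right)} = -25975 - \left(19 - 2 \left(2116 - -7\right)^{2}\right) = -25975 - \left(19 - 2 \left(2116 + 7\right)^{2}\right) = -25975 - \left(19 - 2 \cdot 2123^{2}\right) = -25975 + \left(-19 + 2 \cdot 4507129\right) = -25975 + \left(-19 + 9014258\right) = -25975 + 9014239 = 8988264$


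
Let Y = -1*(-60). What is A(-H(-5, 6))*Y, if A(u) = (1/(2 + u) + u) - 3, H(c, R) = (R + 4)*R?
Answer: -109650/29 ≈ -3781.0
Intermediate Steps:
H(c, R) = R*(4 + R) (H(c, R) = (4 + R)*R = R*(4 + R))
Y = 60
A(u) = -3 + u + 1/(2 + u) (A(u) = (u + 1/(2 + u)) - 3 = -3 + u + 1/(2 + u))
A(-H(-5, 6))*Y = ((-5 + (-6*(4 + 6))² - (-1)*6*(4 + 6))/(2 - 6*(4 + 6)))*60 = ((-5 + (-6*10)² - (-1)*6*10)/(2 - 6*10))*60 = ((-5 + (-1*60)² - (-1)*60)/(2 - 1*60))*60 = ((-5 + (-60)² - 1*(-60))/(2 - 60))*60 = ((-5 + 3600 + 60)/(-58))*60 = -1/58*3655*60 = -3655/58*60 = -109650/29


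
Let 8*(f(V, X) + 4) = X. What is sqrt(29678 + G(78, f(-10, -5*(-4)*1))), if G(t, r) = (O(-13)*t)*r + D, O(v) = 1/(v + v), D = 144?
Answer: 11*sqrt(986)/2 ≈ 172.70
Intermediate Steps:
O(v) = 1/(2*v)
f(V, X) = -4 + X/8
G(t, r) = 144 - r*t/26 (G(t, r) = (((1/2)/(-13))*t)*r + 144 = (((1/2)*(-1/13))*t)*r + 144 = (-t/26)*r + 144 = -r*t/26 + 144 = 144 - r*t/26)
sqrt(29678 + G(78, f(-10, -5*(-4)*1))) = sqrt(29678 + (144 - 1/26*(-4 + (-5*(-4)*1)/8)*78)) = sqrt(29678 + (144 - 1/26*(-4 + (20*1)/8)*78)) = sqrt(29678 + (144 - 1/26*(-4 + (1/8)*20)*78)) = sqrt(29678 + (144 - 1/26*(-4 + 5/2)*78)) = sqrt(29678 + (144 - 1/26*(-3/2)*78)) = sqrt(29678 + (144 + 9/2)) = sqrt(29678 + 297/2) = sqrt(59653/2) = 11*sqrt(986)/2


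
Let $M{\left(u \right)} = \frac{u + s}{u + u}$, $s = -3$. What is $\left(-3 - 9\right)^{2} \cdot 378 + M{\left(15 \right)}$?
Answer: $\frac{272162}{5} \approx 54432.0$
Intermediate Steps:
$M{\left(u \right)} = \frac{-3 + u}{2 u}$ ($M{\left(u \right)} = \frac{u - 3}{u + u} = \frac{-3 + u}{2 u}$)
$\left(-3 - 9\right)^{2} \cdot 378 + M{\left(15 \right)} = \left(-3 - 9\right)^{2} \cdot 378 + \frac{-3 + 15}{2 \cdot 15} = \left(-12\right)^{2} \cdot 378 + \frac{1}{2} \cdot \frac{1}{15} \cdot 12 = 144 \cdot 378 + \frac{2}{5} = 54432 + \frac{2}{5} = \frac{272162}{5}$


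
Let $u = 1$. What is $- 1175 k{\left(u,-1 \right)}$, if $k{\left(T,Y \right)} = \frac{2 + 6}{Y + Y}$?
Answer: $4700$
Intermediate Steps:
$k{\left(T,Y \right)} = \frac{4}{Y}$ ($k{\left(T,Y \right)} = \frac{8}{2 Y} = 8 \frac{1}{2 Y} = \frac{4}{Y}$)
$- 1175 k{\left(u,-1 \right)} = - 1175 \frac{4}{-1} = - 1175 \cdot 4 \left(-1\right) = \left(-1175\right) \left(-4\right) = 4700$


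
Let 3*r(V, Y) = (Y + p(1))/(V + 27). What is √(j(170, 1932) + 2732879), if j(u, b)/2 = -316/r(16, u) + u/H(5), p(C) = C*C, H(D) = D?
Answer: √8877795771/57 ≈ 1653.0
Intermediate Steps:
p(C) = C²
r(V, Y) = (1 + Y)/(3*(27 + V)) (r(V, Y) = ((Y + 1²)/(V + 27))/3 = ((Y + 1)/(27 + V))/3 = ((1 + Y)/(27 + V))/3 = (1 + Y)/(3*(27 + V)))
j(u, b) = -632/(1/129 + u/129) + 2*u/5 (j(u, b) = 2*(-316*3*(27 + 16)/(1 + u) + u/5) = 2*(-316*129/(1 + u) + u*(⅕)) = 2*(-316*129/(1 + u) + u/5) = 2*(-316/(1/129 + u/129) + u/5) = -632/(1/129 + u/129) + 2*u/5)
√(j(170, 1932) + 2732879) = √(2*(-203820 + 170*(1 + 170))/(5*(1 + 170)) + 2732879) = √((⅖)*(-203820 + 170*171)/171 + 2732879) = √((⅖)*(1/171)*(-203820 + 29070) + 2732879) = √((⅖)*(1/171)*(-174750) + 2732879) = √(-23300/57 + 2732879) = √(155750803/57) = √8877795771/57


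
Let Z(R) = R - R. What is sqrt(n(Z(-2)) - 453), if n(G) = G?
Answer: I*sqrt(453) ≈ 21.284*I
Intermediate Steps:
Z(R) = 0
sqrt(n(Z(-2)) - 453) = sqrt(0 - 453) = sqrt(-453) = I*sqrt(453)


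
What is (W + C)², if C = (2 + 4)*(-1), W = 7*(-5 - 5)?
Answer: 5776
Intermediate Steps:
W = -70 (W = 7*(-10) = -70)
C = -6 (C = 6*(-1) = -6)
(W + C)² = (-70 - 6)² = (-76)² = 5776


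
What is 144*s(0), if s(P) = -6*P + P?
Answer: 0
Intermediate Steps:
s(P) = -5*P
144*s(0) = 144*(-5*0) = 144*0 = 0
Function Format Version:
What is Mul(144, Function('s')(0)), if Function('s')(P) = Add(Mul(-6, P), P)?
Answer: 0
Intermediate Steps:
Function('s')(P) = Mul(-5, P)
Mul(144, Function('s')(0)) = Mul(144, Mul(-5, 0)) = Mul(144, 0) = 0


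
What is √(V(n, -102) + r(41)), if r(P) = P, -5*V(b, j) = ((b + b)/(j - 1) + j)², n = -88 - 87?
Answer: I*√504847455/515 ≈ 43.629*I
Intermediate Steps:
n = -175
V(b, j) = -(j + 2*b/(-1 + j))²/5 (V(b, j) = -((b + b)/(j - 1) + j)²/5 = -((2*b)/(-1 + j) + j)²/5 = -(2*b/(-1 + j) + j)²/5 = -(j + 2*b/(-1 + j))²/5)
√(V(n, -102) + r(41)) = √(-((-102)² - 1*(-102) + 2*(-175))²/(5*(-1 - 102)²) + 41) = √(-⅕*(10404 + 102 - 350)²/(-103)² + 41) = √(-⅕*1/10609*10156² + 41) = √(-⅕*1/10609*103144336 + 41) = √(-103144336/53045 + 41) = √(-100969491/53045) = I*√504847455/515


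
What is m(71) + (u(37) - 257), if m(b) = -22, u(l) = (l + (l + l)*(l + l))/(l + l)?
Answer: -409/2 ≈ -204.50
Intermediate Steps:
u(l) = (l + 4*l²)/(2*l) (u(l) = (l + (2*l)*(2*l))/((2*l)) = (l + 4*l²)*(1/(2*l)) = (l + 4*l²)/(2*l))
m(71) + (u(37) - 257) = -22 + ((½ + 2*37) - 257) = -22 + ((½ + 74) - 257) = -22 + (149/2 - 257) = -22 - 365/2 = -409/2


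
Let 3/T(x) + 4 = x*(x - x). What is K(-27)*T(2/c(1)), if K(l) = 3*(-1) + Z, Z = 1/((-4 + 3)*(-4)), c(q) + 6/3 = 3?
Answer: 33/16 ≈ 2.0625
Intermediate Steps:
c(q) = 1 (c(q) = -2 + 3 = 1)
Z = ¼ (Z = 1/(-1*(-4)) = 1/4 = ¼ ≈ 0.25000)
T(x) = -¾ (T(x) = 3/(-4 + x*(x - x)) = 3/(-4 + x*0) = 3/(-4 + 0) = 3/(-4) = 3*(-¼) = -¾)
K(l) = -11/4 (K(l) = 3*(-1) + ¼ = -3 + ¼ = -11/4)
K(-27)*T(2/c(1)) = -11/4*(-¾) = 33/16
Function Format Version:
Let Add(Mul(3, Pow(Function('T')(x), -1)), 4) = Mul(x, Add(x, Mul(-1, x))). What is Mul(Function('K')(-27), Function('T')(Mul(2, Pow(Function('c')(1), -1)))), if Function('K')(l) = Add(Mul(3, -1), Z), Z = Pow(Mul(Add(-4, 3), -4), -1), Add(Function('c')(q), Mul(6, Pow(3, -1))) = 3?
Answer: Rational(33, 16) ≈ 2.0625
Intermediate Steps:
Function('c')(q) = 1 (Function('c')(q) = Add(-2, 3) = 1)
Z = Rational(1, 4) (Z = Pow(Mul(-1, -4), -1) = Pow(4, -1) = Rational(1, 4) ≈ 0.25000)
Function('T')(x) = Rational(-3, 4) (Function('T')(x) = Mul(3, Pow(Add(-4, Mul(x, Add(x, Mul(-1, x)))), -1)) = Mul(3, Pow(Add(-4, Mul(x, 0)), -1)) = Mul(3, Pow(Add(-4, 0), -1)) = Mul(3, Pow(-4, -1)) = Mul(3, Rational(-1, 4)) = Rational(-3, 4))
Function('K')(l) = Rational(-11, 4) (Function('K')(l) = Add(Mul(3, -1), Rational(1, 4)) = Add(-3, Rational(1, 4)) = Rational(-11, 4))
Mul(Function('K')(-27), Function('T')(Mul(2, Pow(Function('c')(1), -1)))) = Mul(Rational(-11, 4), Rational(-3, 4)) = Rational(33, 16)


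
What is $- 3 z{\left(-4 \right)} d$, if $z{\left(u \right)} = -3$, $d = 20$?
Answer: $180$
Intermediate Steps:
$- 3 z{\left(-4 \right)} d = \left(-3\right) \left(-3\right) 20 = 9 \cdot 20 = 180$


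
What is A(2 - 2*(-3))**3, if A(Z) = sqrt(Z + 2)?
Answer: 10*sqrt(10) ≈ 31.623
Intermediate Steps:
A(Z) = sqrt(2 + Z)
A(2 - 2*(-3))**3 = (sqrt(2 + (2 - 2*(-3))))**3 = (sqrt(2 + (2 + 6)))**3 = (sqrt(2 + 8))**3 = (sqrt(10))**3 = 10*sqrt(10)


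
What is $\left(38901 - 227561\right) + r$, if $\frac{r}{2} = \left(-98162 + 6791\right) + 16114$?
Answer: $-339174$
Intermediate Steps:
$r = -150514$ ($r = 2 \left(\left(-98162 + 6791\right) + 16114\right) = 2 \left(-91371 + 16114\right) = 2 \left(-75257\right) = -150514$)
$\left(38901 - 227561\right) + r = \left(38901 - 227561\right) - 150514 = -188660 - 150514 = -339174$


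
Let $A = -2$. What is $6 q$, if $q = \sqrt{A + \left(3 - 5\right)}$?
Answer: $12 i \approx 12.0 i$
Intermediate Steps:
$q = 2 i$ ($q = \sqrt{-2 + \left(3 - 5\right)} = \sqrt{-2 - 2} = \sqrt{-4} = 2 i \approx 2.0 i$)
$6 q = 6 \cdot 2 i = 12 i$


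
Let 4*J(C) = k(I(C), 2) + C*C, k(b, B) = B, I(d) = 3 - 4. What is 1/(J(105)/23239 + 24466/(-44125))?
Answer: -4101683500/1787695121 ≈ -2.2944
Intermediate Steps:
I(d) = -1
J(C) = 1/2 + C**2/4 (J(C) = (2 + C*C)/4 = (2 + C**2)/4 = 1/2 + C**2/4)
1/(J(105)/23239 + 24466/(-44125)) = 1/((1/2 + (1/4)*105**2)/23239 + 24466/(-44125)) = 1/((1/2 + (1/4)*11025)*(1/23239) + 24466*(-1/44125)) = 1/((1/2 + 11025/4)*(1/23239) - 24466/44125) = 1/((11027/4)*(1/23239) - 24466/44125) = 1/(11027/92956 - 24466/44125) = 1/(-1787695121/4101683500) = -4101683500/1787695121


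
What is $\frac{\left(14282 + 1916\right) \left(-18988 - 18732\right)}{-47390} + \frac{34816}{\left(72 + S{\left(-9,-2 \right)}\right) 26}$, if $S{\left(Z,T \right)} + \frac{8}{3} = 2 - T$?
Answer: $\frac{6249650632}{484055} \approx 12911.0$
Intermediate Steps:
$S{\left(Z,T \right)} = - \frac{2}{3} - T$ ($S{\left(Z,T \right)} = - \frac{8}{3} - \left(-2 + T\right) = - \frac{2}{3} - T$)
$\frac{\left(14282 + 1916\right) \left(-18988 - 18732\right)}{-47390} + \frac{34816}{\left(72 + S{\left(-9,-2 \right)}\right) 26} = \frac{\left(14282 + 1916\right) \left(-18988 - 18732\right)}{-47390} + \frac{34816}{\left(72 - - \frac{4}{3}\right) 26} = 16198 \left(-37720\right) \left(- \frac{1}{47390}\right) + \frac{34816}{\left(72 + \left(- \frac{2}{3} + 2\right)\right) 26} = \left(-610988560\right) \left(- \frac{1}{47390}\right) + \frac{34816}{\left(72 + \frac{4}{3}\right) 26} = \frac{8728408}{677} + \frac{34816}{\frac{220}{3} \cdot 26} = \frac{8728408}{677} + \frac{34816}{\frac{5720}{3}} = \frac{8728408}{677} + 34816 \cdot \frac{3}{5720} = \frac{8728408}{677} + \frac{13056}{715} = \frac{6249650632}{484055}$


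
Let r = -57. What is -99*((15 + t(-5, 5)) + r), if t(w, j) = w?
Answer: 4653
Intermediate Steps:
-99*((15 + t(-5, 5)) + r) = -99*((15 - 5) - 57) = -99*(10 - 57) = -99*(-47) = 4653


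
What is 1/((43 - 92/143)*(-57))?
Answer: -143/345249 ≈ -0.00041419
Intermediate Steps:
1/((43 - 92/143)*(-57)) = 1/((6057/143)*(-57)) = 1/(-345249/143) = -143/345249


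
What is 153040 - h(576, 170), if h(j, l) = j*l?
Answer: 55120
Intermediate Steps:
153040 - h(576, 170) = 153040 - 576*170 = 153040 - 1*97920 = 153040 - 97920 = 55120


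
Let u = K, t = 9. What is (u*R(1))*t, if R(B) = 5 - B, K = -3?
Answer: -108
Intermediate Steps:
u = -3
(u*R(1))*t = -3*(5 - 1*1)*9 = -3*(5 - 1)*9 = -3*4*9 = -12*9 = -108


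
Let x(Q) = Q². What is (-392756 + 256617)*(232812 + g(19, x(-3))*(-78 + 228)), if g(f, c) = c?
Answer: -31878580518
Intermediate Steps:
(-392756 + 256617)*(232812 + g(19, x(-3))*(-78 + 228)) = (-392756 + 256617)*(232812 + (-3)²*(-78 + 228)) = -136139*(232812 + 9*150) = -136139*(232812 + 1350) = -136139*234162 = -31878580518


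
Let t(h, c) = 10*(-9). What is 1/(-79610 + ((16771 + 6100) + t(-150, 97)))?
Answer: -1/56829 ≈ -1.7597e-5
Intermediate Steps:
t(h, c) = -90
1/(-79610 + ((16771 + 6100) + t(-150, 97))) = 1/(-79610 + ((16771 + 6100) - 90)) = 1/(-79610 + (22871 - 90)) = 1/(-79610 + 22781) = 1/(-56829) = -1/56829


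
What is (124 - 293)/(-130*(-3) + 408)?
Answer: -169/798 ≈ -0.21178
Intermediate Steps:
(124 - 293)/(-130*(-3) + 408) = -169/(390 + 408) = -169/798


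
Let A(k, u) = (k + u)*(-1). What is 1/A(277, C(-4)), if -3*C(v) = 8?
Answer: -3/823 ≈ -0.0036452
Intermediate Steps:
C(v) = -8/3 (C(v) = -⅓*8 = -8/3)
A(k, u) = -k - u
1/A(277, C(-4)) = 1/(-1*277 - 1*(-8/3)) = 1/(-277 + 8/3) = 1/(-823/3) = -3/823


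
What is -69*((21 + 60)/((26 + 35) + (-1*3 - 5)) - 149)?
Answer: 539304/53 ≈ 10176.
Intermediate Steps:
-69*((21 + 60)/((26 + 35) + (-1*3 - 5)) - 149) = -69*(81/(61 + (-3 - 5)) - 149) = -69*(81/(61 - 8) - 149) = -69*(81/53 - 149) = -69*(-7816/53) = 539304/53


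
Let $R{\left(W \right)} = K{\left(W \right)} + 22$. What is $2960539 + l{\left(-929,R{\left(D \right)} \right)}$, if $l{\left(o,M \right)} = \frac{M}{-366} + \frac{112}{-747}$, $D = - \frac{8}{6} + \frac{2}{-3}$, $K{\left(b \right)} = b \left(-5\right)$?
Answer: $\frac{134902869797}{45567} \approx 2.9605 \cdot 10^{6}$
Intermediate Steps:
$K{\left(b \right)} = - 5 b$
$D = -2$ ($D = \left(-8\right) \frac{1}{6} + 2 \left(- \frac{1}{3}\right) = - \frac{4}{3} - \frac{2}{3} = -2$)
$R{\left(W \right)} = 22 - 5 W$ ($R{\left(W \right)} = - 5 W + 22 = 22 - 5 W$)
$l{\left(o,M \right)} = - \frac{112}{747} - \frac{M}{366}$ ($l{\left(o,M \right)} = M \left(- \frac{1}{366}\right) + 112 \left(- \frac{1}{747}\right) = - \frac{M}{366} - \frac{112}{747} = - \frac{112}{747} - \frac{M}{366}$)
$2960539 + l{\left(-929,R{\left(D \right)} \right)} = 2960539 - \left(\frac{112}{747} + \frac{22 - -10}{366}\right) = 2960539 - \left(\frac{112}{747} + \frac{22 + 10}{366}\right) = 2960539 - \frac{10816}{45567} = \frac{134902869797}{45567}$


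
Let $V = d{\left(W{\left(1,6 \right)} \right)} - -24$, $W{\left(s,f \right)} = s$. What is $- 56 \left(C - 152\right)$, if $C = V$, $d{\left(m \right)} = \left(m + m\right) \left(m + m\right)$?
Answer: $6944$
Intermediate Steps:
$d{\left(m \right)} = 4 m^{2}$ ($d{\left(m \right)} = 2 m 2 m = 4 m^{2}$)
$V = 28$ ($V = 4 \cdot 1^{2} - -24 = 4 \cdot 1 + 24 = 4 + 24 = 28$)
$C = 28$
$- 56 \left(C - 152\right) = - 56 \left(28 - 152\right) = \left(-56\right) \left(-124\right) = 6944$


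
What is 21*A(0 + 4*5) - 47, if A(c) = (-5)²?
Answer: 478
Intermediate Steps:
A(c) = 25
21*A(0 + 4*5) - 47 = 21*25 - 47 = 525 - 47 = 478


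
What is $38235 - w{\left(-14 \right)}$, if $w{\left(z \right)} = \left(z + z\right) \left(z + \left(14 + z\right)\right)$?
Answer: $37843$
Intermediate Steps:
$w{\left(z \right)} = 2 z \left(14 + 2 z\right)$
$38235 - w{\left(-14 \right)} = 38235 - 4 \left(-14\right) \left(7 - 14\right) = 38235 - 4 \left(-14\right) \left(-7\right) = 38235 - 392 = 37843$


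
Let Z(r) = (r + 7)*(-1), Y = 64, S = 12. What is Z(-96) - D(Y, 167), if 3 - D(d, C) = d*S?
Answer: 854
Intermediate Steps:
D(d, C) = 3 - 12*d (D(d, C) = 3 - d*12 = 3 - 12*d)
Z(r) = -7 - r (Z(r) = (7 + r)*(-1) = -7 - r)
Z(-96) - D(Y, 167) = (-7 - 1*(-96)) - (3 - 12*64) = (-7 + 96) - (3 - 768) = 89 - 1*(-765) = 89 + 765 = 854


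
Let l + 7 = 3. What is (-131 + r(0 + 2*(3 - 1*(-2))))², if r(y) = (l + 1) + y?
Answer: 15376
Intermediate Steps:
l = -4 (l = -7 + 3 = -4)
r(y) = -3 + y (r(y) = (-4 + 1) + y = -3 + y)
(-131 + r(0 + 2*(3 - 1*(-2))))² = (-131 + (-3 + (0 + 2*(3 - 1*(-2)))))² = (-131 + (-3 + (0 + 2*(3 + 2))))² = (-131 + (-3 + (0 + 2*5)))² = (-131 + (-3 + (0 + 10)))² = (-131 + (-3 + 10))² = (-131 + 7)² = (-124)² = 15376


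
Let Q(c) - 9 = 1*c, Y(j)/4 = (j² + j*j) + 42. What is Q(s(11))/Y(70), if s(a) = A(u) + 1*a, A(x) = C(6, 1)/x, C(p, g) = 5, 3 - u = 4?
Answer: 15/39368 ≈ 0.00038102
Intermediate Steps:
u = -1 (u = 3 - 1*4 = 3 - 4 = -1)
Y(j) = 168 + 8*j² (Y(j) = 4*((j² + j*j) + 42) = 4*((j² + j²) + 42) = 4*(2*j² + 42) = 4*(42 + 2*j²) = 168 + 8*j²)
A(x) = 5/x
s(a) = -5 + a (s(a) = 5/(-1) + 1*a = 5*(-1) + a = -5 + a)
Q(c) = 9 + c (Q(c) = 9 + 1*c = 9 + c)
Q(s(11))/Y(70) = (9 + (-5 + 11))/(168 + 8*70²) = (9 + 6)/(168 + 8*4900) = 15/(168 + 39200) = 15/39368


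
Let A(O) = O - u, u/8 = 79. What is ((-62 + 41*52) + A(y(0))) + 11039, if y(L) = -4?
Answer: 12473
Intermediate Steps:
u = 632 (u = 8*79 = 632)
A(O) = -632 + O (A(O) = O - 1*632 = O - 632 = -632 + O)
((-62 + 41*52) + A(y(0))) + 11039 = ((-62 + 41*52) + (-632 - 4)) + 11039 = ((-62 + 2132) - 636) + 11039 = (2070 - 636) + 11039 = 1434 + 11039 = 12473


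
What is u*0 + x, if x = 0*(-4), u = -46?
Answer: 0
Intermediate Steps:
x = 0
u*0 + x = -46*0 + 0 = 0 + 0 = 0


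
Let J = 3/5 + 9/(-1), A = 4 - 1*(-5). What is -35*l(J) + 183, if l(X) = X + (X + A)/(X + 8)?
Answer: 1059/2 ≈ 529.50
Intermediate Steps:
A = 9 (A = 4 + 5 = 9)
J = -42/5 (J = 3*(1/5) + 9*(-1) = 3/5 - 9 = -42/5 ≈ -8.4000)
l(X) = X + (9 + X)/(8 + X) (l(X) = X + (X + 9)/(X + 8) = X + (9 + X)/(8 + X))
-35*l(J) + 183 = -35*(9 + (-42/5)**2 + 9*(-42/5))/(8 - 42/5) + 183 = -35*(9 + 1764/25 - 378/5)/(-2/5) + 183 = -(-175)*99/(2*25) + 183 = -35*(-99/10) + 183 = 693/2 + 183 = 1059/2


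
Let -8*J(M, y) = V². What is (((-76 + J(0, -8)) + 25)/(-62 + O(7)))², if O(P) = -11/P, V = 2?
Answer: 519841/792100 ≈ 0.65628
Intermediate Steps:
J(M, y) = -½ (J(M, y) = -⅛*2² = -⅛*4 = -½)
(((-76 + J(0, -8)) + 25)/(-62 + O(7)))² = (((-76 - ½) + 25)/(-62 - 11/7))² = ((-153/2 + 25)/(-62 - 11*⅐))² = (-103/(2*(-62 - 11/7)))² = (-103/(2*(-445/7)))² = (-103/2*(-7/445))² = (721/890)² = 519841/792100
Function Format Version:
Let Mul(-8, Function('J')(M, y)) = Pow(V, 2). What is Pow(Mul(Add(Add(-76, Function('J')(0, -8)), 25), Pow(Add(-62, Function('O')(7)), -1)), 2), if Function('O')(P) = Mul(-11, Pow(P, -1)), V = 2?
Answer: Rational(519841, 792100) ≈ 0.65628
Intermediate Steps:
Function('J')(M, y) = Rational(-1, 2) (Function('J')(M, y) = Mul(Rational(-1, 8), Pow(2, 2)) = Mul(Rational(-1, 8), 4) = Rational(-1, 2))
Pow(Mul(Add(Add(-76, Function('J')(0, -8)), 25), Pow(Add(-62, Function('O')(7)), -1)), 2) = Pow(Mul(Add(Add(-76, Rational(-1, 2)), 25), Pow(Add(-62, Mul(-11, Pow(7, -1))), -1)), 2) = Pow(Mul(Add(Rational(-153, 2), 25), Pow(Add(-62, Mul(-11, Rational(1, 7))), -1)), 2) = Pow(Mul(Rational(-103, 2), Pow(Add(-62, Rational(-11, 7)), -1)), 2) = Pow(Mul(Rational(-103, 2), Pow(Rational(-445, 7), -1)), 2) = Pow(Mul(Rational(-103, 2), Rational(-7, 445)), 2) = Pow(Rational(721, 890), 2) = Rational(519841, 792100)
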